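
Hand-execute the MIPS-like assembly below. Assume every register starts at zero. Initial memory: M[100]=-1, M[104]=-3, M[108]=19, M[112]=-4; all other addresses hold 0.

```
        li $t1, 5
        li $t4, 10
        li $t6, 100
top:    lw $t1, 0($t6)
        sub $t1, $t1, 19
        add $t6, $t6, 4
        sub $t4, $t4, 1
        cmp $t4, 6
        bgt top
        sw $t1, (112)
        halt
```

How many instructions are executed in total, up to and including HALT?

li $t1, 5 → $t1=5
li $t4, 10 → $t4=10
li $t6, 100 → $t6=100
lw $t1, 0($t6) → $t1=M[100]=-1
sub $t1, $t1, 19 → $t1=(-1)-19=-20
add $t6, $t6, 4 → $t6=100+4=104
sub $t4, $t4, 1 → $t4=10-1=9
cmp $t4, 6  (cmp 9,6)
bgt top: taken
lw $t1, 0($t6) → $t1=M[104]=-3
sub $t1, $t1, 19 → $t1=(-3)-19=-22
add $t6, $t6, 4 → $t6=104+4=108
sub $t4, $t4, 1 → $t4=9-1=8
cmp $t4, 6  (cmp 8,6)
bgt top: taken
lw $t1, 0($t6) → $t1=M[108]=19
sub $t1, $t1, 19 → $t1=19-19=0
add $t6, $t6, 4 → $t6=108+4=112
sub $t4, $t4, 1 → $t4=8-1=7
cmp $t4, 6  (cmp 7,6)
bgt top: taken
lw $t1, 0($t6) → $t1=M[112]=-4
sub $t1, $t1, 19 → $t1=(-4)-19=-23
add $t6, $t6, 4 → $t6=112+4=116
sub $t4, $t4, 1 → $t4=7-1=6
cmp $t4, 6  (cmp 6,6)
bgt top: not taken
sw $t1, (112) → M[112]=-23
halt.
Total executed instructions: 29.

29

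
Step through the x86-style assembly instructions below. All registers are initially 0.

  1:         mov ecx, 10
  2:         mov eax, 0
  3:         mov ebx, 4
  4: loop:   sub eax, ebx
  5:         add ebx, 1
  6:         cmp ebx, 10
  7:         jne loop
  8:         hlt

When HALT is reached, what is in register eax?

after mov ecx, 10: ecx=10
after mov eax, 0: eax=0
after mov ebx, 4: ebx=4
after sub eax, ebx: eax=0-4=-4
after add ebx, 1: ebx=4+1=5
cmp ebx, 10  (cmp 5,10)
jne loop: taken
after sub eax, ebx: eax=(-4)-5=-9
after add ebx, 1: ebx=5+1=6
cmp ebx, 10  (cmp 6,10)
jne loop: taken
after sub eax, ebx: eax=(-9)-6=-15
after add ebx, 1: ebx=6+1=7
cmp ebx, 10  (cmp 7,10)
jne loop: taken
after sub eax, ebx: eax=(-15)-7=-22
after add ebx, 1: ebx=7+1=8
cmp ebx, 10  (cmp 8,10)
jne loop: taken
after sub eax, ebx: eax=(-22)-8=-30
after add ebx, 1: ebx=8+1=9
cmp ebx, 10  (cmp 9,10)
jne loop: taken
after sub eax, ebx: eax=(-30)-9=-39
after add ebx, 1: ebx=9+1=10
cmp ebx, 10  (cmp 10,10)
jne loop: not taken
halt.

-39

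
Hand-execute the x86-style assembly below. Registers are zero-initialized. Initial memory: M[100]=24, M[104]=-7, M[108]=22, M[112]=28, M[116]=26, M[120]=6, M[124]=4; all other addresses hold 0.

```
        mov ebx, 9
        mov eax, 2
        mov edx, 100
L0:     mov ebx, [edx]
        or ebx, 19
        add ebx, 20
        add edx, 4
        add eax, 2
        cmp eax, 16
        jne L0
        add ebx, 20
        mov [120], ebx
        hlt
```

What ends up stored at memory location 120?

mov ebx, 9 → ebx=9
mov eax, 2 → eax=2
mov edx, 100 → edx=100
mov ebx, [edx] → ebx=M[100]=24
or ebx, 19 → ebx=24|19=27
add ebx, 20 → ebx=27+20=47
add edx, 4 → edx=100+4=104
add eax, 2 → eax=2+2=4
cmp eax, 16  (cmp 4,16)
jne L0: taken
mov ebx, [edx] → ebx=M[104]=-7
or ebx, 19 → ebx=(-7)|19=-5
add ebx, 20 → ebx=(-5)+20=15
add edx, 4 → edx=104+4=108
add eax, 2 → eax=4+2=6
cmp eax, 16  (cmp 6,16)
jne L0: taken
mov ebx, [edx] → ebx=M[108]=22
or ebx, 19 → ebx=22|19=23
add ebx, 20 → ebx=23+20=43
add edx, 4 → edx=108+4=112
add eax, 2 → eax=6+2=8
cmp eax, 16  (cmp 8,16)
jne L0: taken
mov ebx, [edx] → ebx=M[112]=28
or ebx, 19 → ebx=28|19=31
add ebx, 20 → ebx=31+20=51
add edx, 4 → edx=112+4=116
add eax, 2 → eax=8+2=10
cmp eax, 16  (cmp 10,16)
jne L0: taken
mov ebx, [edx] → ebx=M[116]=26
or ebx, 19 → ebx=26|19=27
add ebx, 20 → ebx=27+20=47
add edx, 4 → edx=116+4=120
add eax, 2 → eax=10+2=12
cmp eax, 16  (cmp 12,16)
jne L0: taken
mov ebx, [edx] → ebx=M[120]=6
or ebx, 19 → ebx=6|19=23
add ebx, 20 → ebx=23+20=43
add edx, 4 → edx=120+4=124
add eax, 2 → eax=12+2=14
cmp eax, 16  (cmp 14,16)
jne L0: taken
mov ebx, [edx] → ebx=M[124]=4
or ebx, 19 → ebx=4|19=23
add ebx, 20 → ebx=23+20=43
add edx, 4 → edx=124+4=128
add eax, 2 → eax=14+2=16
cmp eax, 16  (cmp 16,16)
jne L0: not taken
add ebx, 20 → ebx=43+20=63
mov [120], ebx → M[120]=63
halt.

63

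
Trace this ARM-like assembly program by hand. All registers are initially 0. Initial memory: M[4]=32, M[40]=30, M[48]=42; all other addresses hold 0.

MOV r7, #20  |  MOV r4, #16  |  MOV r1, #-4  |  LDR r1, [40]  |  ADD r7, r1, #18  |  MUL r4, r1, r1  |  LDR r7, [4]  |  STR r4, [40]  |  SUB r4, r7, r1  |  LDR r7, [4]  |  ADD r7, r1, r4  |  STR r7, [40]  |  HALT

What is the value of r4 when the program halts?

after MOV r7, #20: r7=20
after MOV r4, #16: r4=16
after MOV r1, #-4: r1=-4
after LDR r1, [40]: r1=M[40]=30
after ADD r7, r1, #18: r7=30+18=48
after MUL r4, r1, r1: r4=30*30=900
after LDR r7, [4]: r7=M[4]=32
STR r4, [40] → M[40]=900
after SUB r4, r7, r1: r4=32-30=2
after LDR r7, [4]: r7=M[4]=32
after ADD r7, r1, r4: r7=30+2=32
STR r7, [40] → M[40]=32
halt.

2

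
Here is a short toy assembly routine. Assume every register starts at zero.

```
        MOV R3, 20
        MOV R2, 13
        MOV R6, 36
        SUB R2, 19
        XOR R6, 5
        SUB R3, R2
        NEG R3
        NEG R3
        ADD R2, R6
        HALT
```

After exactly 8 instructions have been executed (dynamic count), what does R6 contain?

33

R3=20
R2=13
R6=36
R2=13-19=-6
R6=36^5=33
R3=20-(-6)=26
R3=-(26)=-26
R3=-(-26)=26
After step 8: R6 = 33.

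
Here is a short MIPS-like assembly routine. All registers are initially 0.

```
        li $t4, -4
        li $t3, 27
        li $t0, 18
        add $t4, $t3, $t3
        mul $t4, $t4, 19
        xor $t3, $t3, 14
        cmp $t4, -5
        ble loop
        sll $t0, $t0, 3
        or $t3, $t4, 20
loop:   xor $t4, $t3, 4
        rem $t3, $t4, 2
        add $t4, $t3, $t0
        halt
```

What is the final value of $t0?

$t4=-4
$t3=27
$t0=18
$t4=27+27=54
$t4=54*19=1026
$t3=27^14=21
cmp $t4, -5  (cmp 1026,-5)
ble loop: not taken
$t0=18<<3=144
$t3=1026|20=1046
$t4=1046^4=1042
$t3=1042%2=0
$t4=0+144=144
halt.

144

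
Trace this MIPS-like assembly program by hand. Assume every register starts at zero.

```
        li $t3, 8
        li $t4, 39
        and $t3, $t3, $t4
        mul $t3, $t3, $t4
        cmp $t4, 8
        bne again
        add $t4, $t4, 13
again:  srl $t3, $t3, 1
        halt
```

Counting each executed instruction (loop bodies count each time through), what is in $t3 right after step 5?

0

$t3=8
$t4=39
$t3=8&39=0
$t3=0*39=0
cmp $t4, 8  (cmp 39,8)
After step 5: $t3 = 0.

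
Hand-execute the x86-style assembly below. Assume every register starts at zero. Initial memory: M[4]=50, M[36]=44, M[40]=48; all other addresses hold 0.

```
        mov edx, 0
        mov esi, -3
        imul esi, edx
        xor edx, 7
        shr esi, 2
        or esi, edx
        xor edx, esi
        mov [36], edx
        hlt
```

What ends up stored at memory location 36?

edx=0
esi=-3
esi=(-3)*0=0
edx=0^7=7
esi=0>>2=0
esi=0|7=7
edx=7^7=0
mov [36], edx → M[36]=0
halt.

0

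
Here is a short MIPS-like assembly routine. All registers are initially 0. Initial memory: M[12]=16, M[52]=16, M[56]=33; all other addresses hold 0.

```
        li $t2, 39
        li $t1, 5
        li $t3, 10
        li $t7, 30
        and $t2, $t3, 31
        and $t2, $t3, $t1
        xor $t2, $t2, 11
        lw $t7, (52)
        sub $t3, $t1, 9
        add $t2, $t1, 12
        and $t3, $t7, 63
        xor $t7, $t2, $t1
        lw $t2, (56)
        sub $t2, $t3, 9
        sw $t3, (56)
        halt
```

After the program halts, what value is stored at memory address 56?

16

li $t2, 39 → $t2=39
li $t1, 5 → $t1=5
li $t3, 10 → $t3=10
li $t7, 30 → $t7=30
and $t2, $t3, 31 → $t2=10&31=10
and $t2, $t3, $t1 → $t2=10&5=0
xor $t2, $t2, 11 → $t2=0^11=11
lw $t7, (52) → $t7=M[52]=16
sub $t3, $t1, 9 → $t3=5-9=-4
add $t2, $t1, 12 → $t2=5+12=17
and $t3, $t7, 63 → $t3=16&63=16
xor $t7, $t2, $t1 → $t7=17^5=20
lw $t2, (56) → $t2=M[56]=33
sub $t2, $t3, 9 → $t2=16-9=7
sw $t3, (56) → M[56]=16
halt.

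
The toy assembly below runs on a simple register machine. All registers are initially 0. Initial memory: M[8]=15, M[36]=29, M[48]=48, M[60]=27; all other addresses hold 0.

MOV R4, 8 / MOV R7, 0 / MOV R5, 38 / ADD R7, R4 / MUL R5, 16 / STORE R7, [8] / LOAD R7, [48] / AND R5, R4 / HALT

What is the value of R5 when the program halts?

0

MOV R4, 8 → R4=8
MOV R7, 0 → R7=0
MOV R5, 38 → R5=38
ADD R7, R4 → R7=0+8=8
MUL R5, 16 → R5=38*16=608
STORE R7, [8] → M[8]=8
LOAD R7, [48] → R7=M[48]=48
AND R5, R4 → R5=608&8=0
halt.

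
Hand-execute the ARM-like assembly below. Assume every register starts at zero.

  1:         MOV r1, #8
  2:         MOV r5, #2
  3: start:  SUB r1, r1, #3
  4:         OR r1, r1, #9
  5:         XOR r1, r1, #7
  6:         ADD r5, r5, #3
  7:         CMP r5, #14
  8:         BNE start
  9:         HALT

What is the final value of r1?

8

after MOV r1, #8: r1=8
after MOV r5, #2: r5=2
after SUB r1, r1, #3: r1=8-3=5
after OR r1, r1, #9: r1=5|9=13
after XOR r1, r1, #7: r1=13^7=10
after ADD r5, r5, #3: r5=2+3=5
CMP r5, #14  (cmp 5,14)
BNE start: taken
after SUB r1, r1, #3: r1=10-3=7
after OR r1, r1, #9: r1=7|9=15
after XOR r1, r1, #7: r1=15^7=8
after ADD r5, r5, #3: r5=5+3=8
CMP r5, #14  (cmp 8,14)
BNE start: taken
after SUB r1, r1, #3: r1=8-3=5
after OR r1, r1, #9: r1=5|9=13
after XOR r1, r1, #7: r1=13^7=10
after ADD r5, r5, #3: r5=8+3=11
CMP r5, #14  (cmp 11,14)
BNE start: taken
after SUB r1, r1, #3: r1=10-3=7
after OR r1, r1, #9: r1=7|9=15
after XOR r1, r1, #7: r1=15^7=8
after ADD r5, r5, #3: r5=11+3=14
CMP r5, #14  (cmp 14,14)
BNE start: not taken
halt.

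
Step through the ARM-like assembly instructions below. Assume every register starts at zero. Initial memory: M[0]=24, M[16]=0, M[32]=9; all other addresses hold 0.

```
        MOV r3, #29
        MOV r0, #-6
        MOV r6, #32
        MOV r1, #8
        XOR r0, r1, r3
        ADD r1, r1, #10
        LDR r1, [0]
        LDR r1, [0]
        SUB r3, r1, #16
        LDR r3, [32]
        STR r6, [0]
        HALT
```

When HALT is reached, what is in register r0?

after MOV r3, #29: r3=29
after MOV r0, #-6: r0=-6
after MOV r6, #32: r6=32
after MOV r1, #8: r1=8
after XOR r0, r1, r3: r0=8^29=21
after ADD r1, r1, #10: r1=8+10=18
after LDR r1, [0]: r1=M[0]=24
after LDR r1, [0]: r1=M[0]=24
after SUB r3, r1, #16: r3=24-16=8
after LDR r3, [32]: r3=M[32]=9
STR r6, [0] → M[0]=32
halt.

21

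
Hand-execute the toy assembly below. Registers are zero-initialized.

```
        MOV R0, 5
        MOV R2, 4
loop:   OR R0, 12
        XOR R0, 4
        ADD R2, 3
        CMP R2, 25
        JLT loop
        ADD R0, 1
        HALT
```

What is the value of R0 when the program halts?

after MOV R0, 5: R0=5
after MOV R2, 4: R2=4
after OR R0, 12: R0=5|12=13
after XOR R0, 4: R0=13^4=9
after ADD R2, 3: R2=4+3=7
CMP R2, 25  (cmp 7,25)
JLT loop: taken
after OR R0, 12: R0=9|12=13
after XOR R0, 4: R0=13^4=9
after ADD R2, 3: R2=7+3=10
CMP R2, 25  (cmp 10,25)
JLT loop: taken
after OR R0, 12: R0=9|12=13
after XOR R0, 4: R0=13^4=9
after ADD R2, 3: R2=10+3=13
CMP R2, 25  (cmp 13,25)
JLT loop: taken
after OR R0, 12: R0=9|12=13
after XOR R0, 4: R0=13^4=9
after ADD R2, 3: R2=13+3=16
CMP R2, 25  (cmp 16,25)
JLT loop: taken
after OR R0, 12: R0=9|12=13
after XOR R0, 4: R0=13^4=9
after ADD R2, 3: R2=16+3=19
CMP R2, 25  (cmp 19,25)
JLT loop: taken
after OR R0, 12: R0=9|12=13
after XOR R0, 4: R0=13^4=9
after ADD R2, 3: R2=19+3=22
CMP R2, 25  (cmp 22,25)
JLT loop: taken
after OR R0, 12: R0=9|12=13
after XOR R0, 4: R0=13^4=9
after ADD R2, 3: R2=22+3=25
CMP R2, 25  (cmp 25,25)
JLT loop: not taken
after ADD R0, 1: R0=9+1=10
halt.

10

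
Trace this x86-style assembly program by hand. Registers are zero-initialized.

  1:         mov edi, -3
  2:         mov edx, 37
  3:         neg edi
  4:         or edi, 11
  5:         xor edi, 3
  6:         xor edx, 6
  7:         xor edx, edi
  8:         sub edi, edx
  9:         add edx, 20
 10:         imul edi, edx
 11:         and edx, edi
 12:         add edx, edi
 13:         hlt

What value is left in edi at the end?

mov edi, -3 → edi=-3
mov edx, 37 → edx=37
neg edi → edi=-(-3)=3
or edi, 11 → edi=3|11=11
xor edi, 3 → edi=11^3=8
xor edx, 6 → edx=37^6=35
xor edx, edi → edx=35^8=43
sub edi, edx → edi=8-43=-35
add edx, 20 → edx=43+20=63
imul edi, edx → edi=(-35)*63=-2205
and edx, edi → edx=63&(-2205)=35
add edx, edi → edx=35+(-2205)=-2170
halt.

-2205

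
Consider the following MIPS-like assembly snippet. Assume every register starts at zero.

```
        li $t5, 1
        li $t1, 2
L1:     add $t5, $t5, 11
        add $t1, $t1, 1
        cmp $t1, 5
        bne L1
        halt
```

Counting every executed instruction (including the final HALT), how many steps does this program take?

after li $t5, 1: $t5=1
after li $t1, 2: $t1=2
after add $t5, $t5, 11: $t5=1+11=12
after add $t1, $t1, 1: $t1=2+1=3
cmp $t1, 5  (cmp 3,5)
bne L1: taken
after add $t5, $t5, 11: $t5=12+11=23
after add $t1, $t1, 1: $t1=3+1=4
cmp $t1, 5  (cmp 4,5)
bne L1: taken
after add $t5, $t5, 11: $t5=23+11=34
after add $t1, $t1, 1: $t1=4+1=5
cmp $t1, 5  (cmp 5,5)
bne L1: not taken
halt.
Total executed instructions: 15.

15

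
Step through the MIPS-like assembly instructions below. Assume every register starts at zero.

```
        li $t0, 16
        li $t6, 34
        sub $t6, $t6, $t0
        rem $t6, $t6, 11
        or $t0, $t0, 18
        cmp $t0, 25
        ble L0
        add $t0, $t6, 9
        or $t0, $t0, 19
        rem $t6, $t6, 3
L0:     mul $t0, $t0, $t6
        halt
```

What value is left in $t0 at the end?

li $t0, 16 → $t0=16
li $t6, 34 → $t6=34
sub $t6, $t6, $t0 → $t6=34-16=18
rem $t6, $t6, 11 → $t6=18%11=7
or $t0, $t0, 18 → $t0=16|18=18
cmp $t0, 25  (cmp 18,25)
ble L0: taken
mul $t0, $t0, $t6 → $t0=18*7=126
halt.

126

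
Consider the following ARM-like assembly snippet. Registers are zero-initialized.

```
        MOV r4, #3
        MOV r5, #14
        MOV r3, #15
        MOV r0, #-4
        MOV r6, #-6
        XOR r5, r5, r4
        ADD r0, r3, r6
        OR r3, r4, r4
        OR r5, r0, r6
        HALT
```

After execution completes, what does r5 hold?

r4=3
r5=14
r3=15
r0=-4
r6=-6
r5=14^3=13
r0=15+(-6)=9
r3=3|3=3
r5=9|(-6)=-5
halt.

-5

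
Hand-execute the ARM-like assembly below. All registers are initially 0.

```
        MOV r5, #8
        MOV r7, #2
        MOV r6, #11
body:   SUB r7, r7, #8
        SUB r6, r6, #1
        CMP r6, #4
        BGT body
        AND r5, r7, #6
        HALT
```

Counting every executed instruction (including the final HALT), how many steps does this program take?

MOV r5, #8 → r5=8
MOV r7, #2 → r7=2
MOV r6, #11 → r6=11
SUB r7, r7, #8 → r7=2-8=-6
SUB r6, r6, #1 → r6=11-1=10
CMP r6, #4  (cmp 10,4)
BGT body: taken
SUB r7, r7, #8 → r7=(-6)-8=-14
SUB r6, r6, #1 → r6=10-1=9
CMP r6, #4  (cmp 9,4)
BGT body: taken
SUB r7, r7, #8 → r7=(-14)-8=-22
SUB r6, r6, #1 → r6=9-1=8
CMP r6, #4  (cmp 8,4)
BGT body: taken
SUB r7, r7, #8 → r7=(-22)-8=-30
SUB r6, r6, #1 → r6=8-1=7
CMP r6, #4  (cmp 7,4)
BGT body: taken
SUB r7, r7, #8 → r7=(-30)-8=-38
SUB r6, r6, #1 → r6=7-1=6
CMP r6, #4  (cmp 6,4)
BGT body: taken
SUB r7, r7, #8 → r7=(-38)-8=-46
SUB r6, r6, #1 → r6=6-1=5
CMP r6, #4  (cmp 5,4)
BGT body: taken
SUB r7, r7, #8 → r7=(-46)-8=-54
SUB r6, r6, #1 → r6=5-1=4
CMP r6, #4  (cmp 4,4)
BGT body: not taken
AND r5, r7, #6 → r5=(-54)&6=2
halt.
Total executed instructions: 33.

33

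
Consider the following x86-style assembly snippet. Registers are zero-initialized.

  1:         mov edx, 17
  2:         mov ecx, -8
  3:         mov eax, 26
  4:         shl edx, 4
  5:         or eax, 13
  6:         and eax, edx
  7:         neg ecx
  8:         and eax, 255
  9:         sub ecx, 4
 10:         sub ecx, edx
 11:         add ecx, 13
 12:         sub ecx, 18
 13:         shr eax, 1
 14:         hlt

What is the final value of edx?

272

after mov edx, 17: edx=17
after mov ecx, -8: ecx=-8
after mov eax, 26: eax=26
after shl edx, 4: edx=17<<4=272
after or eax, 13: eax=26|13=31
after and eax, edx: eax=31&272=16
after neg ecx: ecx=-(-8)=8
after and eax, 255: eax=16&255=16
after sub ecx, 4: ecx=8-4=4
after sub ecx, edx: ecx=4-272=-268
after add ecx, 13: ecx=(-268)+13=-255
after sub ecx, 18: ecx=(-255)-18=-273
after shr eax, 1: eax=16>>1=8
halt.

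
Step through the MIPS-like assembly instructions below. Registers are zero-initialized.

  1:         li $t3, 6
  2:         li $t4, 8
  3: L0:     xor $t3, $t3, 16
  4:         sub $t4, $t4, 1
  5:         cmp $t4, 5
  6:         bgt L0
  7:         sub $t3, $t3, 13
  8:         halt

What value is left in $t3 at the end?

9

after li $t3, 6: $t3=6
after li $t4, 8: $t4=8
after xor $t3, $t3, 16: $t3=6^16=22
after sub $t4, $t4, 1: $t4=8-1=7
cmp $t4, 5  (cmp 7,5)
bgt L0: taken
after xor $t3, $t3, 16: $t3=22^16=6
after sub $t4, $t4, 1: $t4=7-1=6
cmp $t4, 5  (cmp 6,5)
bgt L0: taken
after xor $t3, $t3, 16: $t3=6^16=22
after sub $t4, $t4, 1: $t4=6-1=5
cmp $t4, 5  (cmp 5,5)
bgt L0: not taken
after sub $t3, $t3, 13: $t3=22-13=9
halt.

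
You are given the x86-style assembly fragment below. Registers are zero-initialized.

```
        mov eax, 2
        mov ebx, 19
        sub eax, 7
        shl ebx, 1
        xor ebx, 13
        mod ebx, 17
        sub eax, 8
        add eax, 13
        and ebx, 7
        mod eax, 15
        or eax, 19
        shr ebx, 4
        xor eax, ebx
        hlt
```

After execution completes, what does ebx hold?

0

mov eax, 2 → eax=2
mov ebx, 19 → ebx=19
sub eax, 7 → eax=2-7=-5
shl ebx, 1 → ebx=19<<1=38
xor ebx, 13 → ebx=38^13=43
mod ebx, 17 → ebx=43%17=9
sub eax, 8 → eax=(-5)-8=-13
add eax, 13 → eax=(-13)+13=0
and ebx, 7 → ebx=9&7=1
mod eax, 15 → eax=0%15=0
or eax, 19 → eax=0|19=19
shr ebx, 4 → ebx=1>>4=0
xor eax, ebx → eax=19^0=19
halt.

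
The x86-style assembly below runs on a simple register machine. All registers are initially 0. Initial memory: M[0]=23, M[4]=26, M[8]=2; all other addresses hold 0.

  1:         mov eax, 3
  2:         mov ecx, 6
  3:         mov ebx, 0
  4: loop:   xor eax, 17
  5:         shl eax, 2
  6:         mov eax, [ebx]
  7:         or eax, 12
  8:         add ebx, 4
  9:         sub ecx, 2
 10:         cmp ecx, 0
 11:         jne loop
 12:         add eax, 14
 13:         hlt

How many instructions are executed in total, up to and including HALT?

29

eax=3
ecx=6
ebx=0
eax=3^17=18
eax=18<<2=72
eax=M[0]=23
eax=23|12=31
ebx=0+4=4
ecx=6-2=4
cmp ecx, 0  (cmp 4,0)
jne loop: taken
eax=31^17=14
eax=14<<2=56
eax=M[4]=26
eax=26|12=30
ebx=4+4=8
ecx=4-2=2
cmp ecx, 0  (cmp 2,0)
jne loop: taken
eax=30^17=15
eax=15<<2=60
eax=M[8]=2
eax=2|12=14
ebx=8+4=12
ecx=2-2=0
cmp ecx, 0  (cmp 0,0)
jne loop: not taken
eax=14+14=28
halt.
Total executed instructions: 29.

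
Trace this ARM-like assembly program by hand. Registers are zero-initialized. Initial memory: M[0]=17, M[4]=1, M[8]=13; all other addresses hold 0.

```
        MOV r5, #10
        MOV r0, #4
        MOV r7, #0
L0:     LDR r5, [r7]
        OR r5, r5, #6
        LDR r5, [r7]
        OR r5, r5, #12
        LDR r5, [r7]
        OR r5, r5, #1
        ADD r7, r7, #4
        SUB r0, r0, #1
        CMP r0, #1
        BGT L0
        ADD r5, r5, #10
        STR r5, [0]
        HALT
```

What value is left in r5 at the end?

r5=10
r0=4
r7=0
r5=M[0]=17
r5=17|6=23
r5=M[0]=17
r5=17|12=29
r5=M[0]=17
r5=17|1=17
r7=0+4=4
r0=4-1=3
CMP r0, #1  (cmp 3,1)
BGT L0: taken
r5=M[4]=1
r5=1|6=7
r5=M[4]=1
r5=1|12=13
r5=M[4]=1
r5=1|1=1
r7=4+4=8
r0=3-1=2
CMP r0, #1  (cmp 2,1)
BGT L0: taken
r5=M[8]=13
r5=13|6=15
r5=M[8]=13
r5=13|12=13
r5=M[8]=13
r5=13|1=13
r7=8+4=12
r0=2-1=1
CMP r0, #1  (cmp 1,1)
BGT L0: not taken
r5=13+10=23
STR r5, [0] → M[0]=23
halt.

23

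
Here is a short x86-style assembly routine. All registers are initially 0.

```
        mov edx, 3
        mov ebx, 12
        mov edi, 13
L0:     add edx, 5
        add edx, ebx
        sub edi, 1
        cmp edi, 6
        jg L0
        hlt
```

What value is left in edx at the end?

after mov edx, 3: edx=3
after mov ebx, 12: ebx=12
after mov edi, 13: edi=13
after add edx, 5: edx=3+5=8
after add edx, ebx: edx=8+12=20
after sub edi, 1: edi=13-1=12
cmp edi, 6  (cmp 12,6)
jg L0: taken
after add edx, 5: edx=20+5=25
after add edx, ebx: edx=25+12=37
after sub edi, 1: edi=12-1=11
cmp edi, 6  (cmp 11,6)
jg L0: taken
after add edx, 5: edx=37+5=42
after add edx, ebx: edx=42+12=54
after sub edi, 1: edi=11-1=10
cmp edi, 6  (cmp 10,6)
jg L0: taken
after add edx, 5: edx=54+5=59
after add edx, ebx: edx=59+12=71
after sub edi, 1: edi=10-1=9
cmp edi, 6  (cmp 9,6)
jg L0: taken
after add edx, 5: edx=71+5=76
after add edx, ebx: edx=76+12=88
after sub edi, 1: edi=9-1=8
cmp edi, 6  (cmp 8,6)
jg L0: taken
after add edx, 5: edx=88+5=93
after add edx, ebx: edx=93+12=105
after sub edi, 1: edi=8-1=7
cmp edi, 6  (cmp 7,6)
jg L0: taken
after add edx, 5: edx=105+5=110
after add edx, ebx: edx=110+12=122
after sub edi, 1: edi=7-1=6
cmp edi, 6  (cmp 6,6)
jg L0: not taken
halt.

122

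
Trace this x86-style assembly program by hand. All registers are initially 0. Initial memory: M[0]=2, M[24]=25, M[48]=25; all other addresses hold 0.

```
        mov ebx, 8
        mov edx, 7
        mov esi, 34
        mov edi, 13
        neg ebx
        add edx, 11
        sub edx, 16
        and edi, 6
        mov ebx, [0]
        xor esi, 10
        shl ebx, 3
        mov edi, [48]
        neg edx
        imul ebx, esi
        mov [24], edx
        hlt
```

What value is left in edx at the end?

after mov ebx, 8: ebx=8
after mov edx, 7: edx=7
after mov esi, 34: esi=34
after mov edi, 13: edi=13
after neg ebx: ebx=-(8)=-8
after add edx, 11: edx=7+11=18
after sub edx, 16: edx=18-16=2
after and edi, 6: edi=13&6=4
after mov ebx, [0]: ebx=M[0]=2
after xor esi, 10: esi=34^10=40
after shl ebx, 3: ebx=2<<3=16
after mov edi, [48]: edi=M[48]=25
after neg edx: edx=-(2)=-2
after imul ebx, esi: ebx=16*40=640
mov [24], edx → M[24]=-2
halt.

-2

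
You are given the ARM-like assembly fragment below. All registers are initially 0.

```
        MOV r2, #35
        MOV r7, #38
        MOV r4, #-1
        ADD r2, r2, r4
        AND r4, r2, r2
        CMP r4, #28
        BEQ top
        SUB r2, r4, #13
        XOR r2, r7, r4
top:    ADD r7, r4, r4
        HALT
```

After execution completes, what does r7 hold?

MOV r2, #35 → r2=35
MOV r7, #38 → r7=38
MOV r4, #-1 → r4=-1
ADD r2, r2, r4 → r2=35+(-1)=34
AND r4, r2, r2 → r4=34&34=34
CMP r4, #28  (cmp 34,28)
BEQ top: not taken
SUB r2, r4, #13 → r2=34-13=21
XOR r2, r7, r4 → r2=38^34=4
ADD r7, r4, r4 → r7=34+34=68
halt.

68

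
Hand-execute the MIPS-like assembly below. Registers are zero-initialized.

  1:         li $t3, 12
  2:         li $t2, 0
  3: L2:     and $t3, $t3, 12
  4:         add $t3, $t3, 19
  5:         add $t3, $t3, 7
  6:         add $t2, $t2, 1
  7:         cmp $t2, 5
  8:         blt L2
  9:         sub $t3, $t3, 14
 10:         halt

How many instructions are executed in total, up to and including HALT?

$t3=12
$t2=0
$t3=12&12=12
$t3=12+19=31
$t3=31+7=38
$t2=0+1=1
cmp $t2, 5  (cmp 1,5)
blt L2: taken
$t3=38&12=4
$t3=4+19=23
$t3=23+7=30
$t2=1+1=2
cmp $t2, 5  (cmp 2,5)
blt L2: taken
$t3=30&12=12
$t3=12+19=31
$t3=31+7=38
$t2=2+1=3
cmp $t2, 5  (cmp 3,5)
blt L2: taken
$t3=38&12=4
$t3=4+19=23
$t3=23+7=30
$t2=3+1=4
cmp $t2, 5  (cmp 4,5)
blt L2: taken
$t3=30&12=12
$t3=12+19=31
$t3=31+7=38
$t2=4+1=5
cmp $t2, 5  (cmp 5,5)
blt L2: not taken
$t3=38-14=24
halt.
Total executed instructions: 34.

34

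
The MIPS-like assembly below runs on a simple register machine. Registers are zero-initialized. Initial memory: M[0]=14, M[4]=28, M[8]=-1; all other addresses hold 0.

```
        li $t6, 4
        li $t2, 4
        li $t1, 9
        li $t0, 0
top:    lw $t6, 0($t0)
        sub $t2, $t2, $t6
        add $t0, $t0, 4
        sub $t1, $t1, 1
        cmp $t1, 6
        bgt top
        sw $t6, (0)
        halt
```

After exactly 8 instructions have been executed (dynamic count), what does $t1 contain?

after li $t6, 4: $t6=4
after li $t2, 4: $t2=4
after li $t1, 9: $t1=9
after li $t0, 0: $t0=0
after lw $t6, 0($t0): $t6=M[0]=14
after sub $t2, $t2, $t6: $t2=4-14=-10
after add $t0, $t0, 4: $t0=0+4=4
after sub $t1, $t1, 1: $t1=9-1=8
After step 8: $t1 = 8.

8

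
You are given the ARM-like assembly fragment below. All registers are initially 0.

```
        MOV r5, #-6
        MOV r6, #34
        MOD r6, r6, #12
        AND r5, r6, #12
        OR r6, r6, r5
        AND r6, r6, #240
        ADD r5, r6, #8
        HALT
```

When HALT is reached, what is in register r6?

MOV r5, #-6 → r5=-6
MOV r6, #34 → r6=34
MOD r6, r6, #12 → r6=34%12=10
AND r5, r6, #12 → r5=10&12=8
OR r6, r6, r5 → r6=10|8=10
AND r6, r6, #240 → r6=10&240=0
ADD r5, r6, #8 → r5=0+8=8
halt.

0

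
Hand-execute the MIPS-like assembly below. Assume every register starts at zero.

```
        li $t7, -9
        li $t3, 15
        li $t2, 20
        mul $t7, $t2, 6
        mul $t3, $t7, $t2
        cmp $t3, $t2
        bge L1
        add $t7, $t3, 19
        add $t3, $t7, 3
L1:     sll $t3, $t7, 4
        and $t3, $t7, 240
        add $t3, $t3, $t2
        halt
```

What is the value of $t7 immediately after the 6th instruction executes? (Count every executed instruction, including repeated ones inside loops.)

120

li $t7, -9 → $t7=-9
li $t3, 15 → $t3=15
li $t2, 20 → $t2=20
mul $t7, $t2, 6 → $t7=20*6=120
mul $t3, $t7, $t2 → $t3=120*20=2400
cmp $t3, $t2  (cmp 2400,20)
After step 6: $t7 = 120.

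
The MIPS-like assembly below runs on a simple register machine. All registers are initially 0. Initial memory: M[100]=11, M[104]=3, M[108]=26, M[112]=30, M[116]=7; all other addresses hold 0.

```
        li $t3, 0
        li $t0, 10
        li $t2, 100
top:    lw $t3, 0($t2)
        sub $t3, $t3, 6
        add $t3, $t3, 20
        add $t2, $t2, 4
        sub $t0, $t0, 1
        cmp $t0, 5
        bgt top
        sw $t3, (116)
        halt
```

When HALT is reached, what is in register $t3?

li $t3, 0 → $t3=0
li $t0, 10 → $t0=10
li $t2, 100 → $t2=100
lw $t3, 0($t2) → $t3=M[100]=11
sub $t3, $t3, 6 → $t3=11-6=5
add $t3, $t3, 20 → $t3=5+20=25
add $t2, $t2, 4 → $t2=100+4=104
sub $t0, $t0, 1 → $t0=10-1=9
cmp $t0, 5  (cmp 9,5)
bgt top: taken
lw $t3, 0($t2) → $t3=M[104]=3
sub $t3, $t3, 6 → $t3=3-6=-3
add $t3, $t3, 20 → $t3=(-3)+20=17
add $t2, $t2, 4 → $t2=104+4=108
sub $t0, $t0, 1 → $t0=9-1=8
cmp $t0, 5  (cmp 8,5)
bgt top: taken
lw $t3, 0($t2) → $t3=M[108]=26
sub $t3, $t3, 6 → $t3=26-6=20
add $t3, $t3, 20 → $t3=20+20=40
add $t2, $t2, 4 → $t2=108+4=112
sub $t0, $t0, 1 → $t0=8-1=7
cmp $t0, 5  (cmp 7,5)
bgt top: taken
lw $t3, 0($t2) → $t3=M[112]=30
sub $t3, $t3, 6 → $t3=30-6=24
add $t3, $t3, 20 → $t3=24+20=44
add $t2, $t2, 4 → $t2=112+4=116
sub $t0, $t0, 1 → $t0=7-1=6
cmp $t0, 5  (cmp 6,5)
bgt top: taken
lw $t3, 0($t2) → $t3=M[116]=7
sub $t3, $t3, 6 → $t3=7-6=1
add $t3, $t3, 20 → $t3=1+20=21
add $t2, $t2, 4 → $t2=116+4=120
sub $t0, $t0, 1 → $t0=6-1=5
cmp $t0, 5  (cmp 5,5)
bgt top: not taken
sw $t3, (116) → M[116]=21
halt.

21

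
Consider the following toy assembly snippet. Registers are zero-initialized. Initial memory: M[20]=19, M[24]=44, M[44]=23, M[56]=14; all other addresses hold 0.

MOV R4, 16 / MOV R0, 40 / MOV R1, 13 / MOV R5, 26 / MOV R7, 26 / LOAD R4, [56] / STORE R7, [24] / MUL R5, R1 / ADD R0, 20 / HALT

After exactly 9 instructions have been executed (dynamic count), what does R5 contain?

after MOV R4, 16: R4=16
after MOV R0, 40: R0=40
after MOV R1, 13: R1=13
after MOV R5, 26: R5=26
after MOV R7, 26: R7=26
after LOAD R4, [56]: R4=M[56]=14
STORE R7, [24] → M[24]=26
after MUL R5, R1: R5=26*13=338
after ADD R0, 20: R0=40+20=60
After step 9: R5 = 338.

338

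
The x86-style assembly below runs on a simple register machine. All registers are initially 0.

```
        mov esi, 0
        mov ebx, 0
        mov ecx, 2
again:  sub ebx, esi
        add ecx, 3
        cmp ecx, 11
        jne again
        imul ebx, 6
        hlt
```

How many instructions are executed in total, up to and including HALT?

after mov esi, 0: esi=0
after mov ebx, 0: ebx=0
after mov ecx, 2: ecx=2
after sub ebx, esi: ebx=0-0=0
after add ecx, 3: ecx=2+3=5
cmp ecx, 11  (cmp 5,11)
jne again: taken
after sub ebx, esi: ebx=0-0=0
after add ecx, 3: ecx=5+3=8
cmp ecx, 11  (cmp 8,11)
jne again: taken
after sub ebx, esi: ebx=0-0=0
after add ecx, 3: ecx=8+3=11
cmp ecx, 11  (cmp 11,11)
jne again: not taken
after imul ebx, 6: ebx=0*6=0
halt.
Total executed instructions: 17.

17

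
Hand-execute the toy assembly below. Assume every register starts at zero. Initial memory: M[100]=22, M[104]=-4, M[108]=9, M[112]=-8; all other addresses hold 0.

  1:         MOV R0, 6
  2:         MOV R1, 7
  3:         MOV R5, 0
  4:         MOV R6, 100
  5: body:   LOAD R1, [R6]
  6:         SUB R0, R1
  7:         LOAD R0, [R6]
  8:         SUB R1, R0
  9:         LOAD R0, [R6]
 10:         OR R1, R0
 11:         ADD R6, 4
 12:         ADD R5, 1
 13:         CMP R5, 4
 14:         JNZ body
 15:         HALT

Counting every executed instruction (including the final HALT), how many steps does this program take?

MOV R0, 6 → R0=6
MOV R1, 7 → R1=7
MOV R5, 0 → R5=0
MOV R6, 100 → R6=100
LOAD R1, [R6] → R1=M[100]=22
SUB R0, R1 → R0=6-22=-16
LOAD R0, [R6] → R0=M[100]=22
SUB R1, R0 → R1=22-22=0
LOAD R0, [R6] → R0=M[100]=22
OR R1, R0 → R1=0|22=22
ADD R6, 4 → R6=100+4=104
ADD R5, 1 → R5=0+1=1
CMP R5, 4  (cmp 1,4)
JNZ body: taken
LOAD R1, [R6] → R1=M[104]=-4
SUB R0, R1 → R0=22-(-4)=26
LOAD R0, [R6] → R0=M[104]=-4
SUB R1, R0 → R1=(-4)-(-4)=0
LOAD R0, [R6] → R0=M[104]=-4
OR R1, R0 → R1=0|(-4)=-4
ADD R6, 4 → R6=104+4=108
ADD R5, 1 → R5=1+1=2
CMP R5, 4  (cmp 2,4)
JNZ body: taken
LOAD R1, [R6] → R1=M[108]=9
SUB R0, R1 → R0=(-4)-9=-13
LOAD R0, [R6] → R0=M[108]=9
SUB R1, R0 → R1=9-9=0
LOAD R0, [R6] → R0=M[108]=9
OR R1, R0 → R1=0|9=9
ADD R6, 4 → R6=108+4=112
ADD R5, 1 → R5=2+1=3
CMP R5, 4  (cmp 3,4)
JNZ body: taken
LOAD R1, [R6] → R1=M[112]=-8
SUB R0, R1 → R0=9-(-8)=17
LOAD R0, [R6] → R0=M[112]=-8
SUB R1, R0 → R1=(-8)-(-8)=0
LOAD R0, [R6] → R0=M[112]=-8
OR R1, R0 → R1=0|(-8)=-8
ADD R6, 4 → R6=112+4=116
ADD R5, 1 → R5=3+1=4
CMP R5, 4  (cmp 4,4)
JNZ body: not taken
halt.
Total executed instructions: 45.

45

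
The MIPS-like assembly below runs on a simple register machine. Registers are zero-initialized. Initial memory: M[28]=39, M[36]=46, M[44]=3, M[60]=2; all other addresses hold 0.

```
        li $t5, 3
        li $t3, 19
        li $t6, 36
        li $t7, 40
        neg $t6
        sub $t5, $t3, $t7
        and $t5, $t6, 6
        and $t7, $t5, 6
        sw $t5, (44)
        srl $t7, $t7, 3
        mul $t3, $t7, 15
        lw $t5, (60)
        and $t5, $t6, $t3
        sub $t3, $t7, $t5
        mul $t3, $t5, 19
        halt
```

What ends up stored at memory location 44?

4

after li $t5, 3: $t5=3
after li $t3, 19: $t3=19
after li $t6, 36: $t6=36
after li $t7, 40: $t7=40
after neg $t6: $t6=-(36)=-36
after sub $t5, $t3, $t7: $t5=19-40=-21
after and $t5, $t6, 6: $t5=(-36)&6=4
after and $t7, $t5, 6: $t7=4&6=4
sw $t5, (44) → M[44]=4
after srl $t7, $t7, 3: $t7=4>>3=0
after mul $t3, $t7, 15: $t3=0*15=0
after lw $t5, (60): $t5=M[60]=2
after and $t5, $t6, $t3: $t5=(-36)&0=0
after sub $t3, $t7, $t5: $t3=0-0=0
after mul $t3, $t5, 19: $t3=0*19=0
halt.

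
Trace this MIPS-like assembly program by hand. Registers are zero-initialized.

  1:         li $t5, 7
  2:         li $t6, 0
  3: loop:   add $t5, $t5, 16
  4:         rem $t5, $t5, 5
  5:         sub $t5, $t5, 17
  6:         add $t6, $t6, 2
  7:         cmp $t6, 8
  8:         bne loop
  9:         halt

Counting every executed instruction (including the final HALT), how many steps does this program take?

$t5=7
$t6=0
$t5=7+16=23
$t5=23%5=3
$t5=3-17=-14
$t6=0+2=2
cmp $t6, 8  (cmp 2,8)
bne loop: taken
$t5=(-14)+16=2
$t5=2%5=2
$t5=2-17=-15
$t6=2+2=4
cmp $t6, 8  (cmp 4,8)
bne loop: taken
$t5=(-15)+16=1
$t5=1%5=1
$t5=1-17=-16
$t6=4+2=6
cmp $t6, 8  (cmp 6,8)
bne loop: taken
$t5=(-16)+16=0
$t5=0%5=0
$t5=0-17=-17
$t6=6+2=8
cmp $t6, 8  (cmp 8,8)
bne loop: not taken
halt.
Total executed instructions: 27.

27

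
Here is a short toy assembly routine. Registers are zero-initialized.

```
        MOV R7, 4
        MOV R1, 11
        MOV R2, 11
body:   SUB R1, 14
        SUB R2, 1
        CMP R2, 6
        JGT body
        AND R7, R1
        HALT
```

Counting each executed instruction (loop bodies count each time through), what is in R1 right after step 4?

-3

R7=4
R1=11
R2=11
R1=11-14=-3
After step 4: R1 = -3.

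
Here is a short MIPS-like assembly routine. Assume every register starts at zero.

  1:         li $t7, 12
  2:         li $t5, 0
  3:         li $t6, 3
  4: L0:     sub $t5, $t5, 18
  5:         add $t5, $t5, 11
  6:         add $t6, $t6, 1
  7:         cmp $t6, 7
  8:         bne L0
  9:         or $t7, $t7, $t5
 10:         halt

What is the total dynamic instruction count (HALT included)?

after li $t7, 12: $t7=12
after li $t5, 0: $t5=0
after li $t6, 3: $t6=3
after sub $t5, $t5, 18: $t5=0-18=-18
after add $t5, $t5, 11: $t5=(-18)+11=-7
after add $t6, $t6, 1: $t6=3+1=4
cmp $t6, 7  (cmp 4,7)
bne L0: taken
after sub $t5, $t5, 18: $t5=(-7)-18=-25
after add $t5, $t5, 11: $t5=(-25)+11=-14
after add $t6, $t6, 1: $t6=4+1=5
cmp $t6, 7  (cmp 5,7)
bne L0: taken
after sub $t5, $t5, 18: $t5=(-14)-18=-32
after add $t5, $t5, 11: $t5=(-32)+11=-21
after add $t6, $t6, 1: $t6=5+1=6
cmp $t6, 7  (cmp 6,7)
bne L0: taken
after sub $t5, $t5, 18: $t5=(-21)-18=-39
after add $t5, $t5, 11: $t5=(-39)+11=-28
after add $t6, $t6, 1: $t6=6+1=7
cmp $t6, 7  (cmp 7,7)
bne L0: not taken
after or $t7, $t7, $t5: $t7=12|(-28)=-20
halt.
Total executed instructions: 25.

25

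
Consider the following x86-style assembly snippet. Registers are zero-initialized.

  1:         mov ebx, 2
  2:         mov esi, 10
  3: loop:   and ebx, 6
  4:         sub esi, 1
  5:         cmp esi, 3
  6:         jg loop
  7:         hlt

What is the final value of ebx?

2

mov ebx, 2 → ebx=2
mov esi, 10 → esi=10
and ebx, 6 → ebx=2&6=2
sub esi, 1 → esi=10-1=9
cmp esi, 3  (cmp 9,3)
jg loop: taken
and ebx, 6 → ebx=2&6=2
sub esi, 1 → esi=9-1=8
cmp esi, 3  (cmp 8,3)
jg loop: taken
and ebx, 6 → ebx=2&6=2
sub esi, 1 → esi=8-1=7
cmp esi, 3  (cmp 7,3)
jg loop: taken
and ebx, 6 → ebx=2&6=2
sub esi, 1 → esi=7-1=6
cmp esi, 3  (cmp 6,3)
jg loop: taken
and ebx, 6 → ebx=2&6=2
sub esi, 1 → esi=6-1=5
cmp esi, 3  (cmp 5,3)
jg loop: taken
and ebx, 6 → ebx=2&6=2
sub esi, 1 → esi=5-1=4
cmp esi, 3  (cmp 4,3)
jg loop: taken
and ebx, 6 → ebx=2&6=2
sub esi, 1 → esi=4-1=3
cmp esi, 3  (cmp 3,3)
jg loop: not taken
halt.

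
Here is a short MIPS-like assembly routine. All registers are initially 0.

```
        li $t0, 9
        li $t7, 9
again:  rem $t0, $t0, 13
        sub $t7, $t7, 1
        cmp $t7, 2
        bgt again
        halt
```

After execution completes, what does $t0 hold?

li $t0, 9 → $t0=9
li $t7, 9 → $t7=9
rem $t0, $t0, 13 → $t0=9%13=9
sub $t7, $t7, 1 → $t7=9-1=8
cmp $t7, 2  (cmp 8,2)
bgt again: taken
rem $t0, $t0, 13 → $t0=9%13=9
sub $t7, $t7, 1 → $t7=8-1=7
cmp $t7, 2  (cmp 7,2)
bgt again: taken
rem $t0, $t0, 13 → $t0=9%13=9
sub $t7, $t7, 1 → $t7=7-1=6
cmp $t7, 2  (cmp 6,2)
bgt again: taken
rem $t0, $t0, 13 → $t0=9%13=9
sub $t7, $t7, 1 → $t7=6-1=5
cmp $t7, 2  (cmp 5,2)
bgt again: taken
rem $t0, $t0, 13 → $t0=9%13=9
sub $t7, $t7, 1 → $t7=5-1=4
cmp $t7, 2  (cmp 4,2)
bgt again: taken
rem $t0, $t0, 13 → $t0=9%13=9
sub $t7, $t7, 1 → $t7=4-1=3
cmp $t7, 2  (cmp 3,2)
bgt again: taken
rem $t0, $t0, 13 → $t0=9%13=9
sub $t7, $t7, 1 → $t7=3-1=2
cmp $t7, 2  (cmp 2,2)
bgt again: not taken
halt.

9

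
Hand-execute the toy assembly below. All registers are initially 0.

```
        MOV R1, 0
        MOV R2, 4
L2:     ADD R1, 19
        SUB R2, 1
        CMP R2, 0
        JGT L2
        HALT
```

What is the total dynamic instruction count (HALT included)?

19

after MOV R1, 0: R1=0
after MOV R2, 4: R2=4
after ADD R1, 19: R1=0+19=19
after SUB R2, 1: R2=4-1=3
CMP R2, 0  (cmp 3,0)
JGT L2: taken
after ADD R1, 19: R1=19+19=38
after SUB R2, 1: R2=3-1=2
CMP R2, 0  (cmp 2,0)
JGT L2: taken
after ADD R1, 19: R1=38+19=57
after SUB R2, 1: R2=2-1=1
CMP R2, 0  (cmp 1,0)
JGT L2: taken
after ADD R1, 19: R1=57+19=76
after SUB R2, 1: R2=1-1=0
CMP R2, 0  (cmp 0,0)
JGT L2: not taken
halt.
Total executed instructions: 19.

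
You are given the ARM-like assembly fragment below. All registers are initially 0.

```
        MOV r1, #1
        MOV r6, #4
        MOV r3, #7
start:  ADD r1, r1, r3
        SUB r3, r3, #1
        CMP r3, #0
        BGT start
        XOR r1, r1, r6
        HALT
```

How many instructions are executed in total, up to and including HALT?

r1=1
r6=4
r3=7
r1=1+7=8
r3=7-1=6
CMP r3, #0  (cmp 6,0)
BGT start: taken
r1=8+6=14
r3=6-1=5
CMP r3, #0  (cmp 5,0)
BGT start: taken
r1=14+5=19
r3=5-1=4
CMP r3, #0  (cmp 4,0)
BGT start: taken
r1=19+4=23
r3=4-1=3
CMP r3, #0  (cmp 3,0)
BGT start: taken
r1=23+3=26
r3=3-1=2
CMP r3, #0  (cmp 2,0)
BGT start: taken
r1=26+2=28
r3=2-1=1
CMP r3, #0  (cmp 1,0)
BGT start: taken
r1=28+1=29
r3=1-1=0
CMP r3, #0  (cmp 0,0)
BGT start: not taken
r1=29^4=25
halt.
Total executed instructions: 33.

33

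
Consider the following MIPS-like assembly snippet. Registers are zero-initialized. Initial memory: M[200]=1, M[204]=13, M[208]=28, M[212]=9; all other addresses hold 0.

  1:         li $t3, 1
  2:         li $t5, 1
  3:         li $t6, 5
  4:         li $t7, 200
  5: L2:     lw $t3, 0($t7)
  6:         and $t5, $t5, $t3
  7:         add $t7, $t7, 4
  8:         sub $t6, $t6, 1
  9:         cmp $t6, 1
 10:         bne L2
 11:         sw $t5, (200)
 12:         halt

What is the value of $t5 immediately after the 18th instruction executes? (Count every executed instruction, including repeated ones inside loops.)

0

li $t3, 1 → $t3=1
li $t5, 1 → $t5=1
li $t6, 5 → $t6=5
li $t7, 200 → $t7=200
lw $t3, 0($t7) → $t3=M[200]=1
and $t5, $t5, $t3 → $t5=1&1=1
add $t7, $t7, 4 → $t7=200+4=204
sub $t6, $t6, 1 → $t6=5-1=4
cmp $t6, 1  (cmp 4,1)
bne L2: taken
lw $t3, 0($t7) → $t3=M[204]=13
and $t5, $t5, $t3 → $t5=1&13=1
add $t7, $t7, 4 → $t7=204+4=208
sub $t6, $t6, 1 → $t6=4-1=3
cmp $t6, 1  (cmp 3,1)
bne L2: taken
lw $t3, 0($t7) → $t3=M[208]=28
and $t5, $t5, $t3 → $t5=1&28=0
After step 18: $t5 = 0.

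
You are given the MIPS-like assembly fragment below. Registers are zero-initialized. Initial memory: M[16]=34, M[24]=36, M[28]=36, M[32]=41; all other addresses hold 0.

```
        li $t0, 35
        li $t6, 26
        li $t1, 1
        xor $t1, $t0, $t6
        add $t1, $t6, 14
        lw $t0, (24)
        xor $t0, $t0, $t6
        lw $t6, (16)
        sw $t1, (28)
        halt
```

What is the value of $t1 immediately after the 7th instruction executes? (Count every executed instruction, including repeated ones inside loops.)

40

$t0=35
$t6=26
$t1=1
$t1=35^26=57
$t1=26+14=40
$t0=M[24]=36
$t0=36^26=62
After step 7: $t1 = 40.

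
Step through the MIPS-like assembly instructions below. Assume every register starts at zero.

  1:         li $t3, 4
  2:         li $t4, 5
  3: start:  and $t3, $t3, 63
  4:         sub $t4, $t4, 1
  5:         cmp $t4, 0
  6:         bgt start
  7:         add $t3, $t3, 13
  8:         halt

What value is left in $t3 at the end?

after li $t3, 4: $t3=4
after li $t4, 5: $t4=5
after and $t3, $t3, 63: $t3=4&63=4
after sub $t4, $t4, 1: $t4=5-1=4
cmp $t4, 0  (cmp 4,0)
bgt start: taken
after and $t3, $t3, 63: $t3=4&63=4
after sub $t4, $t4, 1: $t4=4-1=3
cmp $t4, 0  (cmp 3,0)
bgt start: taken
after and $t3, $t3, 63: $t3=4&63=4
after sub $t4, $t4, 1: $t4=3-1=2
cmp $t4, 0  (cmp 2,0)
bgt start: taken
after and $t3, $t3, 63: $t3=4&63=4
after sub $t4, $t4, 1: $t4=2-1=1
cmp $t4, 0  (cmp 1,0)
bgt start: taken
after and $t3, $t3, 63: $t3=4&63=4
after sub $t4, $t4, 1: $t4=1-1=0
cmp $t4, 0  (cmp 0,0)
bgt start: not taken
after add $t3, $t3, 13: $t3=4+13=17
halt.

17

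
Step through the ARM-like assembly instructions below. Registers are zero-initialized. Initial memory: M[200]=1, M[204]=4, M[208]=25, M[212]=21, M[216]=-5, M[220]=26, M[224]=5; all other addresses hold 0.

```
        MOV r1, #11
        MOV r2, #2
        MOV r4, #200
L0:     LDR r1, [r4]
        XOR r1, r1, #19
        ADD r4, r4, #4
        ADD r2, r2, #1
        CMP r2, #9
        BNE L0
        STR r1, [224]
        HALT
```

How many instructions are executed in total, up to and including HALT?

47

r1=11
r2=2
r4=200
r1=M[200]=1
r1=1^19=18
r4=200+4=204
r2=2+1=3
CMP r2, #9  (cmp 3,9)
BNE L0: taken
r1=M[204]=4
r1=4^19=23
r4=204+4=208
r2=3+1=4
CMP r2, #9  (cmp 4,9)
BNE L0: taken
r1=M[208]=25
r1=25^19=10
r4=208+4=212
r2=4+1=5
CMP r2, #9  (cmp 5,9)
BNE L0: taken
r1=M[212]=21
r1=21^19=6
r4=212+4=216
r2=5+1=6
CMP r2, #9  (cmp 6,9)
BNE L0: taken
r1=M[216]=-5
r1=(-5)^19=-24
r4=216+4=220
r2=6+1=7
CMP r2, #9  (cmp 7,9)
BNE L0: taken
r1=M[220]=26
r1=26^19=9
r4=220+4=224
r2=7+1=8
CMP r2, #9  (cmp 8,9)
BNE L0: taken
r1=M[224]=5
r1=5^19=22
r4=224+4=228
r2=8+1=9
CMP r2, #9  (cmp 9,9)
BNE L0: not taken
STR r1, [224] → M[224]=22
halt.
Total executed instructions: 47.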